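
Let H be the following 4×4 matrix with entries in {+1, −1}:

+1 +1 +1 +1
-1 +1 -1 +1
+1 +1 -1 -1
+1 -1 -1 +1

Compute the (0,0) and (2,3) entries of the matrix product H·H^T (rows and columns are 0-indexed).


Row 0 of H: [1, 1, 1, 1].
Row 2 of H: [1, 1, -1, -1].
Row 3 of H: [1, -1, -1, 1].
(H·H^T)[0][0] = Σ_j H[0][j]·H[0][j] = (1)² + (1)² + (1)² + (1)² = 1 + 1 + 1 + 1 = 4.
(H·H^T)[2][3] = Σ_j H[2][j]·H[3][j] = (1)·(1) + (1)·(-1) + (-1)·(-1) + (-1)·(1) = 1 + -1 + 1 + -1 = 0.
So rows 2 and 3 are orthogonal; the diagonal entry equals n = 4.

(0,0) entry = 4; (2,3) entry = 0.


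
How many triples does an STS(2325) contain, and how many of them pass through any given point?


An STS(v) is a 2-(v, 3, 1) BIBD: block size k = 3, λ = 1.
Replication: r(k − 1) = λ(v − 1) ⇒ r·2 = 2325 − 1 = 2324 ⇒ r = 1162.
Block count: bk = vr ⇒ b·3 = 2325·1162 = 2701650 ⇒ b = 900550.
(Check via b = v(v − 1)/6 = 2325·2324/6 = 5403300/6 = 900550.)

r = 1162, b = 900550.


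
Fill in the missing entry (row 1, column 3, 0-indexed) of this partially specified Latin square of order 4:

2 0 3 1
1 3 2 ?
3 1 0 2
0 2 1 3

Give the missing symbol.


Row 1 contains symbols [1, 2, 3] — missing [0].
Column 3 contains symbols [1, 2, 3] — missing [0].
The missing symbol must appear in both missing sets; intersection = [0].
Therefore the hidden value is 0.

Missing value = 0.


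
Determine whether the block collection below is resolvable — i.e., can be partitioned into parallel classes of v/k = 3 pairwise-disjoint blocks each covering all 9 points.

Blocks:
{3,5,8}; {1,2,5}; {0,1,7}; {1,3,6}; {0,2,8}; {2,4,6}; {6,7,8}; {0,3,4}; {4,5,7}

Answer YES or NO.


v = 9, block size k = 3, number of blocks = 9.
For resolvability, blocks must partition into parallel classes of size v/k = 3.
Total blocks must therefore be a multiple of 3: 9 = 3·3 + 0 ⇒ divisible ✓.
Greedy packing gives 3 candidate class(es). Each should be a full parallel class (size 3, covers all 9 points).
  Class 1 (3 blocks): {3,5,8}; {0,1,7}; {2,4,6}. Points covered: [0, 1, 2, 3, 4, 5, 6, 7, 8].
  Class 2 (3 blocks): {1,2,5}; {6,7,8}; {0,3,4}. Points covered: [0, 1, 2, 3, 4, 5, 6, 7, 8].
  Class 3 (3 blocks): {1,3,6}; {0,2,8}; {4,5,7}. Points covered: [0, 1, 2, 3, 4, 5, 6, 7, 8].
All classes full (size 3)? YES. All classes cover every point? YES.
Resolvable? YES.

YES


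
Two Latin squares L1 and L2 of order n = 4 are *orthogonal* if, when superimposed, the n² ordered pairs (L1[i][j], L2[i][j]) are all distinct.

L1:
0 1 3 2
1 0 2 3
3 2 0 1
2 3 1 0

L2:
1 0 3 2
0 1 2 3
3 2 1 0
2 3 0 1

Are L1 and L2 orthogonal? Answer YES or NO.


Form the n² = 16 superimposed pairs (L1[i][j], L2[i][j]), row by row (rows and columns indexed from 0):
row 0: (0,1) (1,0) (3,3) (2,2)
row 1: (1,0) (0,1) (2,2) (3,3)
row 2: (3,3) (2,2) (0,1) (1,0)
row 3: (2,2) (3,3) (1,0) (0,1)
Orthogonality requires all 16 pairs distinct.
But the pair (1,0) repeats: cell (0,1) has L1 = 1, L2 = 0, and cell (1,0) has L1 = 1, L2 = 0.
A repeated pair means some other pair never occurs (only 4 distinct pairs out of 16), so the squares are not orthogonal.
Conclusion: NO.

NO


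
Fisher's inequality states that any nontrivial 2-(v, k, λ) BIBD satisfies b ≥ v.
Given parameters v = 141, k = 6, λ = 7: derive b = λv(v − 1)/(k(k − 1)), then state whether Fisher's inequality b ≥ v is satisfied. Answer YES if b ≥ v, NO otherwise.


b = λv(v − 1)/(k(k − 1)) = 7·141·140/(6·5) = 138180/30 = 4606.
Compare with v = 141: b ≥ v, so Fisher's inequality holds.

YES


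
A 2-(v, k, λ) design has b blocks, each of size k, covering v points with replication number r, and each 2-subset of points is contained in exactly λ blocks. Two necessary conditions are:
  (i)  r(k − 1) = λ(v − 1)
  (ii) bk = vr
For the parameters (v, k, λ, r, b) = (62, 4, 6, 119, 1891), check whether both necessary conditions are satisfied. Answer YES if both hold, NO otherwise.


Condition (i): r(k − 1) = 119·3 = 357; λ(v − 1) = 6·61 = 366. Match? NO.
Condition (ii): bk = 1891·4 = 7564; vr = 62·119 = 7378. Match? NO.
Both conditions hold? NO.

NO


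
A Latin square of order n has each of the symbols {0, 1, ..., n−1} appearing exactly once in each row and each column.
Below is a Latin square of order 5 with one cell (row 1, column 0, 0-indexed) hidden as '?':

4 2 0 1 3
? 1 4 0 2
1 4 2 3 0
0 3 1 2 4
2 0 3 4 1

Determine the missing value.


Row 1 contains symbols [0, 1, 2, 4] — missing [3].
Column 0 contains symbols [0, 1, 2, 4] — missing [3].
The missing symbol must appear in both missing sets; intersection = [3].
Therefore the hidden value is 3.

Missing value = 3.


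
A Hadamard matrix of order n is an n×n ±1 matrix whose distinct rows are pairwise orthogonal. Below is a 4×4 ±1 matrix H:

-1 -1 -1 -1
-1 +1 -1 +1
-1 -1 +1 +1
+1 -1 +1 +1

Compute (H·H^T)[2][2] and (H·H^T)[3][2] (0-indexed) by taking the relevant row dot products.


Row 2 of H: [-1, -1, 1, 1].
Row 3 of H: [1, -1, 1, 1].
(H·H^T)[2][2] = Σ_j H[2][j]·H[2][j] = (-1)² + (-1)² + (1)² + (1)² = 1 + 1 + 1 + 1 = 4.
(H·H^T)[3][2] = Σ_j H[3][j]·H[2][j] = (1)·(-1) + (-1)·(-1) + (1)·(1) + (1)·(1) = -1 + 1 + 1 + 1 = 2.
Rows 3 and 2 are not orthogonal (dot product = 2 ≠ 0), so H is not a Hadamard matrix.

(2,2) entry = 4; (3,2) entry = 2.


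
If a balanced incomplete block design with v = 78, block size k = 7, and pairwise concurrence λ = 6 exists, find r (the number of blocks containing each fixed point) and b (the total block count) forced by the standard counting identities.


Any 2-(v, k, λ) BIBD satisfies two necessary conditions:
  (i)  Each point sits in r blocks, and counting incidences through any fixed point gives r(k − 1) = λ(v − 1), so r = λ(v − 1)/(k − 1).
  (ii) Total incidences bk = vr, so b = vr/k.
Step 1: r = λ(v − 1)/(k − 1) = 6·(78 − 1)/(7 − 1) = 6·77/6 = 462/6 = 77.
Step 2: b = vr/k = 78·77/7 = 6006/7 = 858.
Check integrality: r = 77 ∈ Z ✓, b = 858 ∈ Z ✓.
(These identities are necessary conditions: they determine r and b for any design with these parameters, but do not by themselves prove that one exists.)

r = 77, b = 858.


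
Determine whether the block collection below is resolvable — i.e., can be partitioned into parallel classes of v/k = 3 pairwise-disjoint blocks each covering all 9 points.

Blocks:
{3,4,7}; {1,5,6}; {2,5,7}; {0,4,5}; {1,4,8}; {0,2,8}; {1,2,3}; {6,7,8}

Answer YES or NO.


v = 9, block size k = 3, number of blocks = 8.
For resolvability, blocks must partition into parallel classes of size v/k = 3.
Total blocks must therefore be a multiple of 3: 8 = 3·2 + 2 ⇒ not divisible ✗.
Resolvable? NO.

NO


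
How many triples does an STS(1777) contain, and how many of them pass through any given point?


An STS(v) is a 2-(v, 3, 1) BIBD: block size k = 3, λ = 1.
Replication: r(k − 1) = λ(v − 1) ⇒ r·2 = 1777 − 1 = 1776 ⇒ r = 888.
Block count: bk = vr ⇒ b·3 = 1777·888 = 1577976 ⇒ b = 525992.
(Check via b = v(v − 1)/6 = 1777·1776/6 = 3155952/6 = 525992.)

r = 888, b = 525992.


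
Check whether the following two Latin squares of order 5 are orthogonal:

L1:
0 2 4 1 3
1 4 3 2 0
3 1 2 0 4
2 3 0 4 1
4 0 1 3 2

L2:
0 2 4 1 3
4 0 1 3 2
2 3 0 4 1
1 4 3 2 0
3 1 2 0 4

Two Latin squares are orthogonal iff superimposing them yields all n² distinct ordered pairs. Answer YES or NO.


Form the n² = 25 superimposed pairs (L1[i][j], L2[i][j]), row by row (rows and columns indexed from 0):
row 0: (0,0) (2,2) (4,4) (1,1) (3,3)
row 1: (1,4) (4,0) (3,1) (2,3) (0,2)
row 2: (3,2) (1,3) (2,0) (0,4) (4,1)
row 3: (2,1) (3,4) (0,3) (4,2) (1,0)
row 4: (4,3) (0,1) (1,2) (3,0) (2,4)
Orthogonality requires all 25 pairs distinct.
Check by first coordinate: for each symbol s of L1, list the L2 entries in the n cells where L1 = s; they must all differ.
  L1 = 0: L2 entries (in reading order) 0, 2, 4, 3, 1 — all 5 distinct ✓
  L1 = 1: L2 entries (in reading order) 1, 4, 3, 0, 2 — all 5 distinct ✓
  L1 = 2: L2 entries (in reading order) 2, 3, 0, 1, 4 — all 5 distinct ✓
  L1 = 3: L2 entries (in reading order) 3, 1, 2, 4, 0 — all 5 distinct ✓
  L1 = 4: L2 entries (in reading order) 4, 0, 1, 2, 3 — all 5 distinct ✓
Every symbol of L1 meets every symbol of L2 exactly once, so all 25 pairs are distinct (25 of 25).
Conclusion: YES.

YES


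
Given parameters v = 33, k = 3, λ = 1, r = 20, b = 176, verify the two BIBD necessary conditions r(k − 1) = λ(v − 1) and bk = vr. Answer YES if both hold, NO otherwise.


Condition (i): r(k − 1) = 20·2 = 40; λ(v − 1) = 1·32 = 32. Match? NO.
Condition (ii): bk = 176·3 = 528; vr = 33·20 = 660. Match? NO.
Both conditions hold? NO.

NO


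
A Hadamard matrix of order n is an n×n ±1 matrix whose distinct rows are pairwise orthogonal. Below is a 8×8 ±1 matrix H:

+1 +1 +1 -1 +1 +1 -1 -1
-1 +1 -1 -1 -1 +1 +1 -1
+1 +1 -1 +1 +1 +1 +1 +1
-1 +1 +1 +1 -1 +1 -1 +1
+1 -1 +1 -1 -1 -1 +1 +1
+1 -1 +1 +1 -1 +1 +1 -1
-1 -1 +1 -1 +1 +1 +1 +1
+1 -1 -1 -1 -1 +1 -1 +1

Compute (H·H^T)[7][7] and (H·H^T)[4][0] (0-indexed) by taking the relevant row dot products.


Row 0 of H: [1, 1, 1, -1, 1, 1, -1, -1].
Row 4 of H: [1, -1, 1, -1, -1, -1, 1, 1].
Row 7 of H: [1, -1, -1, -1, -1, 1, -1, 1].
(H·H^T)[7][7] = Σ_j H[7][j]·H[7][j] = (1)² + (-1)² + (-1)² + (-1)² + (-1)² + (1)² + (-1)² + (1)² = 1 + 1 + 1 + 1 + 1 + 1 + 1 + 1 = 8.
(H·H^T)[4][0] = Σ_j H[4][j]·H[0][j] = (1)·(1) + (-1)·(1) + (1)·(1) + (-1)·(-1) + (-1)·(1) + (-1)·(1) + (1)·(-1) + (1)·(-1) = 1 + -1 + 1 + 1 + -1 + -1 + -1 + -1 = -2.
Rows 4 and 0 are not orthogonal (dot product = -2 ≠ 0), so H is not a Hadamard matrix.

(7,7) entry = 8; (4,0) entry = -2.


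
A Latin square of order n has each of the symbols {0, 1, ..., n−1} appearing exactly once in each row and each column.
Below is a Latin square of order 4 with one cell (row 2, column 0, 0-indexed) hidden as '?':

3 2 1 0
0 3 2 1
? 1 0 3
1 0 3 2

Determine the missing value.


Row 2 contains symbols [0, 1, 3] — missing [2].
Column 0 contains symbols [0, 1, 3] — missing [2].
The missing symbol must appear in both missing sets; intersection = [2].
Therefore the hidden value is 2.

Missing value = 2.


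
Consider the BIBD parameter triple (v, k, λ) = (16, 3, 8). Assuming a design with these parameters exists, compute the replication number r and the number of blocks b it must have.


Any 2-(v, k, λ) BIBD satisfies two necessary conditions:
  (i)  Each point sits in r blocks, and counting incidences through any fixed point gives r(k − 1) = λ(v − 1), so r = λ(v − 1)/(k − 1).
  (ii) Total incidences bk = vr, so b = vr/k.
Step 1: r = λ(v − 1)/(k − 1) = 8·(16 − 1)/(3 − 1) = 8·15/2 = 120/2 = 60.
Step 2: b = vr/k = 16·60/3 = 960/3 = 320.
Check integrality: r = 60 ∈ Z ✓, b = 320 ∈ Z ✓.
(These identities are necessary conditions: they determine r and b for any design with these parameters, but do not by themselves prove that one exists.)

r = 60, b = 320.


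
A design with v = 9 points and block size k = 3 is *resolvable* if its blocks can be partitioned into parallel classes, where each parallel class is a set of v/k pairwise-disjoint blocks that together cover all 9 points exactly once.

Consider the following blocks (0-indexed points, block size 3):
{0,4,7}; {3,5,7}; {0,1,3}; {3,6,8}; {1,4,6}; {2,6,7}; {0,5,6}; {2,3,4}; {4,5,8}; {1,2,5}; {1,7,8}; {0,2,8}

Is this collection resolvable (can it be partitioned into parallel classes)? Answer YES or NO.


v = 9, block size k = 3, number of blocks = 12.
For resolvability, blocks must partition into parallel classes of size v/k = 3.
Total blocks must therefore be a multiple of 3: 12 = 3·4 + 0 ⇒ divisible ✓.
Greedy packing gives 4 candidate class(es). Each should be a full parallel class (size 3, covers all 9 points).
  Class 1 (3 blocks): {0,4,7}; {3,6,8}; {1,2,5}. Points covered: [0, 1, 2, 3, 4, 5, 6, 7, 8].
  Class 2 (3 blocks): {3,5,7}; {1,4,6}; {0,2,8}. Points covered: [0, 1, 2, 3, 4, 5, 6, 7, 8].
  Class 3 (3 blocks): {0,1,3}; {2,6,7}; {4,5,8}. Points covered: [0, 1, 2, 3, 4, 5, 6, 7, 8].
  Class 4 (3 blocks): {0,5,6}; {2,3,4}; {1,7,8}. Points covered: [0, 1, 2, 3, 4, 5, 6, 7, 8].
All classes full (size 3)? YES. All classes cover every point? YES.
Resolvable? YES.

YES


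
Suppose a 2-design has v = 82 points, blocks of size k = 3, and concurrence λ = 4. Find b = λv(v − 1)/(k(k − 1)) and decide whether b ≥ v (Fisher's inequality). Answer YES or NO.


b = λv(v − 1)/(k(k − 1)) = 4·82·81/(3·2) = 26568/6 = 4428.
Compare with v = 82: b ≥ v, so Fisher's inequality holds.

YES


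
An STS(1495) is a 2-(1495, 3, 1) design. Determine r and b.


An STS(v) is a 2-(v, 3, 1) BIBD: block size k = 3, λ = 1.
Replication: r(k − 1) = λ(v − 1) ⇒ r·2 = 1495 − 1 = 1494 ⇒ r = 747.
Block count: bk = vr ⇒ b·3 = 1495·747 = 1116765 ⇒ b = 372255.

r = 747, b = 372255.


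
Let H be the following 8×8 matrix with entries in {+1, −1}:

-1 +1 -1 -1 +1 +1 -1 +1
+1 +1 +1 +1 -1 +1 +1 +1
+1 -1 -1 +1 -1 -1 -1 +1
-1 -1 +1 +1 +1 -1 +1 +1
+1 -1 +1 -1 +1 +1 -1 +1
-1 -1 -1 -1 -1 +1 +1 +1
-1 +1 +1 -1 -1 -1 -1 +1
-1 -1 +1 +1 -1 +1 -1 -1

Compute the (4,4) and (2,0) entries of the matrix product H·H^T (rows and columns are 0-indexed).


Row 0 of H: [-1, 1, -1, -1, 1, 1, -1, 1].
Row 2 of H: [1, -1, -1, 1, -1, -1, -1, 1].
Row 4 of H: [1, -1, 1, -1, 1, 1, -1, 1].
(H·H^T)[4][4] = Σ_j H[4][j]·H[4][j] = (1)² + (-1)² + (1)² + (-1)² + (1)² + (1)² + (-1)² + (1)² = 1 + 1 + 1 + 1 + 1 + 1 + 1 + 1 = 8.
(H·H^T)[2][0] = Σ_j H[2][j]·H[0][j] = (1)·(-1) + (-1)·(1) + (-1)·(-1) + (1)·(-1) + (-1)·(1) + (-1)·(1) + (-1)·(-1) + (1)·(1) = -1 + -1 + 1 + -1 + -1 + -1 + 1 + 1 = -2.
Rows 2 and 0 are not orthogonal (dot product = -2 ≠ 0), so H is not a Hadamard matrix.

(4,4) entry = 8; (2,0) entry = -2.


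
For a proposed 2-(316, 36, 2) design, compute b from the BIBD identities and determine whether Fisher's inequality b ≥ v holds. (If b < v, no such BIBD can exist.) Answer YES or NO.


b = λv(v − 1)/(k(k − 1)) = 2·316·315/(36·35) = 199080/1260 = 158.
Compare with v = 316: b < v, so Fisher's inequality fails.

NO


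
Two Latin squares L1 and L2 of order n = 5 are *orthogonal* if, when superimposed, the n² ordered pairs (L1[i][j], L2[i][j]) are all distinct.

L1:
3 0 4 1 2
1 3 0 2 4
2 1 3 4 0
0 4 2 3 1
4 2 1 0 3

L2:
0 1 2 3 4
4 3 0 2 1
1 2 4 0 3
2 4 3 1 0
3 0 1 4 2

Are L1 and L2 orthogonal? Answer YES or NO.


Form the n² = 25 superimposed pairs (L1[i][j], L2[i][j]), row by row (rows and columns indexed from 0):
row 0: (3,0) (0,1) (4,2) (1,3) (2,4)
row 1: (1,4) (3,3) (0,0) (2,2) (4,1)
row 2: (2,1) (1,2) (3,4) (4,0) (0,3)
row 3: (0,2) (4,4) (2,3) (3,1) (1,0)
row 4: (4,3) (2,0) (1,1) (0,4) (3,2)
Orthogonality requires all 25 pairs distinct.
Check by first coordinate: for each symbol s of L1, list the L2 entries in the n cells where L1 = s; they must all differ.
  L1 = 0: L2 entries (in reading order) 1, 0, 3, 2, 4 — all 5 distinct ✓
  L1 = 1: L2 entries (in reading order) 3, 4, 2, 0, 1 — all 5 distinct ✓
  L1 = 2: L2 entries (in reading order) 4, 2, 1, 3, 0 — all 5 distinct ✓
  L1 = 3: L2 entries (in reading order) 0, 3, 4, 1, 2 — all 5 distinct ✓
  L1 = 4: L2 entries (in reading order) 2, 1, 0, 4, 3 — all 5 distinct ✓
Every symbol of L1 meets every symbol of L2 exactly once, so all 25 pairs are distinct (25 of 25).
Conclusion: YES.

YES


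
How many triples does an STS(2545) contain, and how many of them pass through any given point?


An STS(v) is a 2-(v, 3, 1) BIBD: block size k = 3, λ = 1.
Replication: r(k − 1) = λ(v − 1) ⇒ r·2 = 2545 − 1 = 2544 ⇒ r = 1272.
Block count: b = v(v − 1)/6 = 2545·2544/6 = 6474480/6 = 1079080.
(Check via bk = vr: 1079080·3 = 3237240 = 2545·1272 = 3237240 ✓.)

r = 1272, b = 1079080.


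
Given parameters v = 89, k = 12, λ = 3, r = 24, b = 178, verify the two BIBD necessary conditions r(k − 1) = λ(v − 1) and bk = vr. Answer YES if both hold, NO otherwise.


Condition (i): r(k − 1) = 24·11 = 264; λ(v − 1) = 3·88 = 264. Match? YES.
Condition (ii): bk = 178·12 = 2136; vr = 89·24 = 2136. Match? YES.
Both conditions hold? YES.

YES


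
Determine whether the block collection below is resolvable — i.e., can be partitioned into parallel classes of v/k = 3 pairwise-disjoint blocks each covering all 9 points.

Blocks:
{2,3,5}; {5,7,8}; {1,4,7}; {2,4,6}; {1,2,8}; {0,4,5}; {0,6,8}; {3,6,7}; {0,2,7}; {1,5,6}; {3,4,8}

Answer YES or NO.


v = 9, block size k = 3, number of blocks = 11.
For resolvability, blocks must partition into parallel classes of size v/k = 3.
Total blocks must therefore be a multiple of 3: 11 = 3·3 + 2 ⇒ not divisible ✗.
Resolvable? NO.

NO


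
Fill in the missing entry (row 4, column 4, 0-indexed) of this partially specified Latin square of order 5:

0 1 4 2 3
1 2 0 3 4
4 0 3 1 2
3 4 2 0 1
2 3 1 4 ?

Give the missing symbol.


Row 4 contains symbols [1, 2, 3, 4] — missing [0].
Column 4 contains symbols [1, 2, 3, 4] — missing [0].
The missing symbol must appear in both missing sets; intersection = [0].
Therefore the hidden value is 0.

Missing value = 0.


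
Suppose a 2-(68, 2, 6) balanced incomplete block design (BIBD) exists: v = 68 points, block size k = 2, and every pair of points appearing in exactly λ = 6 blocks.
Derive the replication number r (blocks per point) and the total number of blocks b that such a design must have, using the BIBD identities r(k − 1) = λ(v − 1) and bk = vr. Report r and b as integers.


Any 2-(v, k, λ) BIBD satisfies two necessary conditions:
  (i)  Each point sits in r blocks, and counting incidences through any fixed point gives r(k − 1) = λ(v − 1), so r = λ(v − 1)/(k − 1).
  (ii) Total incidences bk = vr, so b = vr/k.
Step 1: r = λ(v − 1)/(k − 1) = 6·(68 − 1)/(2 − 1) = 6·67/1 = 402/1 = 402.
Step 2: b = vr/k = 68·402/2 = 27336/2 = 13668.
Check integrality: r = 402 ∈ Z ✓, b = 13668 ∈ Z ✓.
(These identities are necessary conditions: they determine r and b for any design with these parameters, but do not by themselves prove that one exists.)

r = 402, b = 13668.


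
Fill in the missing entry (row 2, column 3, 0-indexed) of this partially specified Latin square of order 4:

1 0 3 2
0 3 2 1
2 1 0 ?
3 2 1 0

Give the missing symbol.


Row 2 contains symbols [0, 1, 2] — missing [3].
Column 3 contains symbols [0, 1, 2] — missing [3].
The missing symbol must appear in both missing sets; intersection = [3].
Therefore the hidden value is 3.

Missing value = 3.


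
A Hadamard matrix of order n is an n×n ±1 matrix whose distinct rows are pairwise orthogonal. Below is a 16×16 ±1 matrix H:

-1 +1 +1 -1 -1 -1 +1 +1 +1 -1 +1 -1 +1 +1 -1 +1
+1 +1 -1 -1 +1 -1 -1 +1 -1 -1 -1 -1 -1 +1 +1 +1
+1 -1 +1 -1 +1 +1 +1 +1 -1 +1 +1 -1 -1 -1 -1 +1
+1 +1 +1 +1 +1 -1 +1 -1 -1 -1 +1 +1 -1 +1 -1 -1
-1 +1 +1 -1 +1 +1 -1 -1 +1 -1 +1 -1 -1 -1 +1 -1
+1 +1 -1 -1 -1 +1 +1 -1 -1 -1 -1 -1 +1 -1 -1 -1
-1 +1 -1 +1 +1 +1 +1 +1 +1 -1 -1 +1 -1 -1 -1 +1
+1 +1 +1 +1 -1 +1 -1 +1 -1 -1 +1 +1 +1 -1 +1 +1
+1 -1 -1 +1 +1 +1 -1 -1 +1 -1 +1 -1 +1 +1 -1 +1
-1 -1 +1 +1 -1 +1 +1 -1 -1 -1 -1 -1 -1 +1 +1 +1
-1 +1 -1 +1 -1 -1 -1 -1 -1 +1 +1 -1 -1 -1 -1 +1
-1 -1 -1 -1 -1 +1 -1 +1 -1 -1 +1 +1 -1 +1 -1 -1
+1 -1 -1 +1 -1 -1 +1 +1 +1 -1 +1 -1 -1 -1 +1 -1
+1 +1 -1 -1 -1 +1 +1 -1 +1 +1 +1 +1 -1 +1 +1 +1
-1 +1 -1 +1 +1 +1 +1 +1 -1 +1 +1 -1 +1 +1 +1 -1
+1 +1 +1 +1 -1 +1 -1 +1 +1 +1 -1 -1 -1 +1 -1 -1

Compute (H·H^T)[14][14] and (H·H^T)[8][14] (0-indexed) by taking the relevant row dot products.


Row 8 of H: [1, -1, -1, 1, 1, 1, -1, -1, 1, -1, 1, -1, 1, 1, -1, 1].
Row 14 of H: [-1, 1, -1, 1, 1, 1, 1, 1, -1, 1, 1, -1, 1, 1, 1, -1].
(H·H^T)[14][14] = Σ_j H[14][j]·H[14][j] = (-1)² + (1)² + (-1)² + (1)² + (1)² + (1)² + (1)² + (1)² + (-1)² + (1)² + (1)² + (-1)² + (1)² + (1)² + (1)² + (-1)² = 1 + 1 + 1 + 1 + 1 + 1 + 1 + 1 + 1 + 1 + 1 + 1 + 1 + 1 + 1 + 1 = 16.
(H·H^T)[8][14] = Σ_j H[8][j]·H[14][j] = (1)·(-1) + (-1)·(1) + (-1)·(-1) + (1)·(1) + (1)·(1) + (1)·(1) + (-1)·(1) + (-1)·(1) + (1)·(-1) + (-1)·(1) + (1)·(1) + (-1)·(-1) + (1)·(1) + (1)·(1) + (-1)·(1) + (1)·(-1) = -1 + -1 + 1 + 1 + 1 + 1 + -1 + -1 + -1 + -1 + 1 + 1 + 1 + 1 + -1 + -1 = 0.
So rows 8 and 14 are orthogonal; the diagonal entry equals n = 16.

(14,14) entry = 16; (8,14) entry = 0.


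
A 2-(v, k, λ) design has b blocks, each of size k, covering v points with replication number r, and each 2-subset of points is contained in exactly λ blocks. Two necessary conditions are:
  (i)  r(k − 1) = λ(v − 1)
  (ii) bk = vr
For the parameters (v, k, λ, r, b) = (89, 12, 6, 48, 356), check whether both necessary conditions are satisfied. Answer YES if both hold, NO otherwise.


Condition (i): r(k − 1) = 48·11 = 528; λ(v − 1) = 6·88 = 528. Match? YES.
Condition (ii): bk = 356·12 = 4272; vr = 89·48 = 4272. Match? YES.
Both conditions hold? YES.

YES


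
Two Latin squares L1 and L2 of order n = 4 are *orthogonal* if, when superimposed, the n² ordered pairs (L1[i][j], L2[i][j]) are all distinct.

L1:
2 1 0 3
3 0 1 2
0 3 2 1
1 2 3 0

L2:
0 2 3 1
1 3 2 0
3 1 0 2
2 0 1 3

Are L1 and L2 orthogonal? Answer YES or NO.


Form the n² = 16 superimposed pairs (L1[i][j], L2[i][j]), row by row (rows and columns indexed from 0):
row 0: (2,0) (1,2) (0,3) (3,1)
row 1: (3,1) (0,3) (1,2) (2,0)
row 2: (0,3) (3,1) (2,0) (1,2)
row 3: (1,2) (2,0) (3,1) (0,3)
Orthogonality requires all 16 pairs distinct.
But the pair (3,1) repeats: cell (0,3) has L1 = 3, L2 = 1, and cell (1,0) has L1 = 3, L2 = 1.
A repeated pair means some other pair never occurs (only 4 distinct pairs out of 16), so the squares are not orthogonal.
Conclusion: NO.

NO


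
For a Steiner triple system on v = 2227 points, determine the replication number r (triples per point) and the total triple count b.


An STS(v) is a 2-(v, 3, 1) BIBD: block size k = 3, λ = 1.
Replication: r(k − 1) = λ(v − 1) ⇒ r·2 = 2227 − 1 = 2226 ⇒ r = 1113.
Block count: b = v(v − 1)/6 = 2227·2226/6 = 4957302/6 = 826217.

r = 1113, b = 826217.


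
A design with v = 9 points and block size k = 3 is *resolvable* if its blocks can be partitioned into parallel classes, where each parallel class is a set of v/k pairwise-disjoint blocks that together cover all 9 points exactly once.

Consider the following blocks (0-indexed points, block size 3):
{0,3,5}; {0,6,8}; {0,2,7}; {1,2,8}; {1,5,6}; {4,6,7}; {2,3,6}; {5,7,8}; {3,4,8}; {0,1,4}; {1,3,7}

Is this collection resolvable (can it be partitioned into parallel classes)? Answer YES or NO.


v = 9, block size k = 3, number of blocks = 11.
For resolvability, blocks must partition into parallel classes of size v/k = 3.
Total blocks must therefore be a multiple of 3: 11 = 3·3 + 2 ⇒ not divisible ✗.
Resolvable? NO.

NO


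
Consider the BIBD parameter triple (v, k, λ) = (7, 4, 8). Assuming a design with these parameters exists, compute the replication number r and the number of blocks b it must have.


Any 2-(v, k, λ) BIBD satisfies two necessary conditions:
  (i)  Each point sits in r blocks, and counting incidences through any fixed point gives r(k − 1) = λ(v − 1), so r = λ(v − 1)/(k − 1).
  (ii) Total incidences bk = vr, so b = vr/k.
Step 1: r = λ(v − 1)/(k − 1) = 8·(7 − 1)/(4 − 1) = 8·6/3 = 48/3 = 16.
Step 2: b = vr/k = 7·16/4 = 112/4 = 28.
Check integrality: r = 16 ∈ Z ✓, b = 28 ∈ Z ✓.
(These identities are necessary conditions: they determine r and b for any design with these parameters, but do not by themselves prove that one exists.)

r = 16, b = 28.


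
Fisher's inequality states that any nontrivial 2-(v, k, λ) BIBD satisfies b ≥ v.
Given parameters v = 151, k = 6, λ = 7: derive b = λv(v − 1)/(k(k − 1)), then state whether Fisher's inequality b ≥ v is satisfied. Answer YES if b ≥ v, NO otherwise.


b = λv(v − 1)/(k(k − 1)) = 7·151·150/(6·5) = 158550/30 = 5285.
Compare with v = 151: b ≥ v, so Fisher's inequality holds.

YES


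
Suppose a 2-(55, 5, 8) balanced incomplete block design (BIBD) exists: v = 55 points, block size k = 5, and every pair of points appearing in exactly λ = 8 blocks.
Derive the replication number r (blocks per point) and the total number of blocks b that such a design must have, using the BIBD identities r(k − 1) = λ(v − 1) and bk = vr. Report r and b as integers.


Any 2-(v, k, λ) BIBD satisfies two necessary conditions:
  (i)  Each point sits in r blocks, and counting incidences through any fixed point gives r(k − 1) = λ(v − 1), so r = λ(v − 1)/(k − 1).
  (ii) Total incidences bk = vr, so b = vr/k.
Step 1: r = λ(v − 1)/(k − 1) = 8·(55 − 1)/(5 − 1) = 8·54/4 = 432/4 = 108.
Step 2: b = vr/k = 55·108/5 = 5940/5 = 1188.
Check integrality: r = 108 ∈ Z ✓, b = 1188 ∈ Z ✓.
(These identities are necessary conditions: they determine r and b for any design with these parameters, but do not by themselves prove that one exists.)

r = 108, b = 1188.


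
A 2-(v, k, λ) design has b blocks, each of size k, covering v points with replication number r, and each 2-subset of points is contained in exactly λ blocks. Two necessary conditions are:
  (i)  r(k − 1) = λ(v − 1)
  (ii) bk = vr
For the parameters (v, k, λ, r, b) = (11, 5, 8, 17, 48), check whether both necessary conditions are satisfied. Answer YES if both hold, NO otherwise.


Condition (i): r(k − 1) = 17·4 = 68; λ(v − 1) = 8·10 = 80. Match? NO.
Condition (ii): bk = 48·5 = 240; vr = 11·17 = 187. Match? NO.
Both conditions hold? NO.

NO


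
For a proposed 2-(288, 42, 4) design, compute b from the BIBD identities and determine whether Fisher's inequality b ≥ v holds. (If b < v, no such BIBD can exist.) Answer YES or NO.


b = λv(v − 1)/(k(k − 1)) = 4·288·287/(42·41) = 330624/1722 = 192.
Compare with v = 288: b < v, so Fisher's inequality fails.

NO


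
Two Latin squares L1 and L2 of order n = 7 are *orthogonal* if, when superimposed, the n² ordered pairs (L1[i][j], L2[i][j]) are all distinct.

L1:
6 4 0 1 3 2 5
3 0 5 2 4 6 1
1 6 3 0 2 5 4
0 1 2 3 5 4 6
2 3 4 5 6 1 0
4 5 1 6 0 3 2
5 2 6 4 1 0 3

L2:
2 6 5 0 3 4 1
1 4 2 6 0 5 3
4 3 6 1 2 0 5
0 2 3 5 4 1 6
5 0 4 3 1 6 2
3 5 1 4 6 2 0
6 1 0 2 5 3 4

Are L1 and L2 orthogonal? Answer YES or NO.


Form the n² = 49 superimposed pairs (L1[i][j], L2[i][j]), row by row (rows and columns indexed from 0):
row 0: (6,2) (4,6) (0,5) (1,0) (3,3) (2,4) (5,1)
row 1: (3,1) (0,4) (5,2) (2,6) (4,0) (6,5) (1,3)
row 2: (1,4) (6,3) (3,6) (0,1) (2,2) (5,0) (4,5)
row 3: (0,0) (1,2) (2,3) (3,5) (5,4) (4,1) (6,6)
row 4: (2,5) (3,0) (4,4) (5,3) (6,1) (1,6) (0,2)
row 5: (4,3) (5,5) (1,1) (6,4) (0,6) (3,2) (2,0)
row 6: (5,6) (2,1) (6,0) (4,2) (1,5) (0,3) (3,4)
Orthogonality requires all 49 pairs distinct.
Check by first coordinate: for each symbol s of L1, list the L2 entries in the n cells where L1 = s; they must all differ.
  L1 = 0: L2 entries (in reading order) 5, 4, 1, 0, 2, 6, 3 — all 7 distinct ✓
  L1 = 1: L2 entries (in reading order) 0, 3, 4, 2, 6, 1, 5 — all 7 distinct ✓
  L1 = 2: L2 entries (in reading order) 4, 6, 2, 3, 5, 0, 1 — all 7 distinct ✓
  L1 = 3: L2 entries (in reading order) 3, 1, 6, 5, 0, 2, 4 — all 7 distinct ✓
  L1 = 4: L2 entries (in reading order) 6, 0, 5, 1, 4, 3, 2 — all 7 distinct ✓
  L1 = 5: L2 entries (in reading order) 1, 2, 0, 4, 3, 5, 6 — all 7 distinct ✓
  L1 = 6: L2 entries (in reading order) 2, 5, 3, 6, 1, 4, 0 — all 7 distinct ✓
Every symbol of L1 meets every symbol of L2 exactly once, so all 49 pairs are distinct (49 of 49).
Conclusion: YES.

YES


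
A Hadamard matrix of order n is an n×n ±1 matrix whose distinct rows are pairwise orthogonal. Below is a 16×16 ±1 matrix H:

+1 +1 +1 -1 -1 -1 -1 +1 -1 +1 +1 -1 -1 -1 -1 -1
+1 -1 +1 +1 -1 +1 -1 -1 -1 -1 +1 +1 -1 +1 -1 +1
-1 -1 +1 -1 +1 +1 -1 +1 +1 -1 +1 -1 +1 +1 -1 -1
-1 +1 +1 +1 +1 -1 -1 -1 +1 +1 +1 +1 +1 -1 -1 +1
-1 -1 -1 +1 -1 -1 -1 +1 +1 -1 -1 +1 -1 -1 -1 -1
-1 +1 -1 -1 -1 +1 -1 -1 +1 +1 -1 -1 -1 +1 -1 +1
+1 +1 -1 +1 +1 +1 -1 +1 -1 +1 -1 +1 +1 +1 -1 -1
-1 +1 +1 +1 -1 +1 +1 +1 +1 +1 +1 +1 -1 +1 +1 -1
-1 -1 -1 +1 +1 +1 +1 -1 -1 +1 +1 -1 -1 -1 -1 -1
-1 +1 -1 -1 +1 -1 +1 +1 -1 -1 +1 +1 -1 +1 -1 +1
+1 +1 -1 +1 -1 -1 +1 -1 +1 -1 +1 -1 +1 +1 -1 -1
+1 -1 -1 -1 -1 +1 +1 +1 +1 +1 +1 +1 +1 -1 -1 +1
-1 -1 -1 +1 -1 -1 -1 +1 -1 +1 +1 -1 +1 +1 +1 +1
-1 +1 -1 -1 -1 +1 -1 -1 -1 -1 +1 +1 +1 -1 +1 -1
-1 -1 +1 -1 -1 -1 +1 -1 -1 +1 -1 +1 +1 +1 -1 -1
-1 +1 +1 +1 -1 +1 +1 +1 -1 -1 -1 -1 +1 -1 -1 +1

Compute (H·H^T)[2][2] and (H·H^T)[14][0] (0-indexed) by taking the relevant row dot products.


Row 0 of H: [1, 1, 1, -1, -1, -1, -1, 1, -1, 1, 1, -1, -1, -1, -1, -1].
Row 2 of H: [-1, -1, 1, -1, 1, 1, -1, 1, 1, -1, 1, -1, 1, 1, -1, -1].
Row 14 of H: [-1, -1, 1, -1, -1, -1, 1, -1, -1, 1, -1, 1, 1, 1, -1, -1].
(H·H^T)[2][2] = Σ_j H[2][j]·H[2][j] = (-1)² + (-1)² + (1)² + (-1)² + (1)² + (1)² + (-1)² + (1)² + (1)² + (-1)² + (1)² + (-1)² + (1)² + (1)² + (-1)² + (-1)² = 1 + 1 + 1 + 1 + 1 + 1 + 1 + 1 + 1 + 1 + 1 + 1 + 1 + 1 + 1 + 1 = 16.
(H·H^T)[14][0] = Σ_j H[14][j]·H[0][j] = (-1)·(1) + (-1)·(1) + (1)·(1) + (-1)·(-1) + (-1)·(-1) + (-1)·(-1) + (1)·(-1) + (-1)·(1) + (-1)·(-1) + (1)·(1) + (-1)·(1) + (1)·(-1) + (1)·(-1) + (1)·(-1) + (-1)·(-1) + (-1)·(-1) = -1 + -1 + 1 + 1 + 1 + 1 + -1 + -1 + 1 + 1 + -1 + -1 + -1 + -1 + 1 + 1 = 0.
So rows 14 and 0 are orthogonal; the diagonal entry equals n = 16.

(2,2) entry = 16; (14,0) entry = 0.


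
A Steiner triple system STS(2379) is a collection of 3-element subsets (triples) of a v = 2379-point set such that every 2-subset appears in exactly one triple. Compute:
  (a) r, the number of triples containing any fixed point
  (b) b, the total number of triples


An STS(v) is a 2-(v, 3, 1) BIBD: block size k = 3, λ = 1.
Replication: r(k − 1) = λ(v − 1) ⇒ r·2 = 2379 − 1 = 2378 ⇒ r = 1189.
Block count: bk = vr ⇒ b·3 = 2379·1189 = 2828631 ⇒ b = 942877.

r = 1189, b = 942877.


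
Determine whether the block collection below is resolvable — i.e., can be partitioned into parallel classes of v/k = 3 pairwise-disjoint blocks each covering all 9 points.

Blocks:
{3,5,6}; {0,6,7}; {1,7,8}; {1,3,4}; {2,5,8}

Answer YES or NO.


v = 9, block size k = 3, number of blocks = 5.
For resolvability, blocks must partition into parallel classes of size v/k = 3.
Total blocks must therefore be a multiple of 3: 5 = 3·1 + 2 ⇒ not divisible ✗.
Resolvable? NO.

NO


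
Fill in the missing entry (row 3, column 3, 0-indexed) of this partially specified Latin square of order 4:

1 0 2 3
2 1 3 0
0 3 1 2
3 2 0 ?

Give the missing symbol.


Row 3 contains symbols [0, 2, 3] — missing [1].
Column 3 contains symbols [0, 2, 3] — missing [1].
The missing symbol must appear in both missing sets; intersection = [1].
Therefore the hidden value is 1.

Missing value = 1.


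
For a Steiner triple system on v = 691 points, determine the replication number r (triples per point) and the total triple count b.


An STS(v) is a 2-(v, 3, 1) BIBD: block size k = 3, λ = 1.
Replication: r(k − 1) = λ(v − 1) ⇒ r·2 = 691 − 1 = 690 ⇒ r = 345.
Block count: bk = vr ⇒ b·3 = 691·345 = 238395 ⇒ b = 79465.
(Check via b = v(v − 1)/6 = 691·690/6 = 476790/6 = 79465.)

r = 345, b = 79465.


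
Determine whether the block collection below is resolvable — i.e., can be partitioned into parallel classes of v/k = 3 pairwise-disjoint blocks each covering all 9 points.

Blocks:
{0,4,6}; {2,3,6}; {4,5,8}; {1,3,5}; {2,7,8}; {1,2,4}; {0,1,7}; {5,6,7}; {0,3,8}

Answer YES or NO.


v = 9, block size k = 3, number of blocks = 9.
For resolvability, blocks must partition into parallel classes of size v/k = 3.
Total blocks must therefore be a multiple of 3: 9 = 3·3 + 0 ⇒ divisible ✓.
Greedy packing gives 3 candidate class(es). Each should be a full parallel class (size 3, covers all 9 points).
  Class 1 (3 blocks): {0,4,6}; {1,3,5}; {2,7,8}. Points covered: [0, 1, 2, 3, 4, 5, 6, 7, 8].
  Class 2 (3 blocks): {2,3,6}; {4,5,8}; {0,1,7}. Points covered: [0, 1, 2, 3, 4, 5, 6, 7, 8].
  Class 3 (3 blocks): {1,2,4}; {5,6,7}; {0,3,8}. Points covered: [0, 1, 2, 3, 4, 5, 6, 7, 8].
All classes full (size 3)? YES. All classes cover every point? YES.
Resolvable? YES.

YES


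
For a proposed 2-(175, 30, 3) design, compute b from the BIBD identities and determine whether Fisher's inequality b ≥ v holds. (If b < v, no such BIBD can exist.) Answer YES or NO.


r = λ(v − 1)/(k − 1) = 3·174/29 = 18.
b = vr/k = 175·18/30 = 105.
Fisher's inequality: b ≥ v ⇔ 105 ≥ 175? NO.

NO


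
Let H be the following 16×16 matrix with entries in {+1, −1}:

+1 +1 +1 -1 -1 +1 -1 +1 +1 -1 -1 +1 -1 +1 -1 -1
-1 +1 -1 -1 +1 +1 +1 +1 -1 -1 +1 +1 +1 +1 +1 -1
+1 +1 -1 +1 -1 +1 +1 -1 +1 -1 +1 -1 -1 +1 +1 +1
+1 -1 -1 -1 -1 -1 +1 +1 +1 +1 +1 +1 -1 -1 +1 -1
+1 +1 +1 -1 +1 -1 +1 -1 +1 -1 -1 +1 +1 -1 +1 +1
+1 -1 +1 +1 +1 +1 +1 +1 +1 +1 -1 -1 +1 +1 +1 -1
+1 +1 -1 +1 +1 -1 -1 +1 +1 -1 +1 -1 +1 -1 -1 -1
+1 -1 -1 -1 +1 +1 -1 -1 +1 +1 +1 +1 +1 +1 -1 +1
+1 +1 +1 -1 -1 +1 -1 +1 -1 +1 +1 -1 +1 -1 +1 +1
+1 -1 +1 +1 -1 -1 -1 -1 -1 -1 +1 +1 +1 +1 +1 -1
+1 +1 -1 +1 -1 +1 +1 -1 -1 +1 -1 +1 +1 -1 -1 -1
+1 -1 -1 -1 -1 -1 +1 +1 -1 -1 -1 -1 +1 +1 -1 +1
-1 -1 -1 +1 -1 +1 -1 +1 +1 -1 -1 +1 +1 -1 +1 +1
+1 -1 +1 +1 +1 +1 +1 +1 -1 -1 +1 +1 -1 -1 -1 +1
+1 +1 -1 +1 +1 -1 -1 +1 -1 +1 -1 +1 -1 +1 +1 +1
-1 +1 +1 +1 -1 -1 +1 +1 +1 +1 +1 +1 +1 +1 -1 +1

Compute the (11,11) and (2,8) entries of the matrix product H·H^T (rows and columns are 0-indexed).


Row 2 of H: [1, 1, -1, 1, -1, 1, 1, -1, 1, -1, 1, -1, -1, 1, 1, 1].
Row 8 of H: [1, 1, 1, -1, -1, 1, -1, 1, -1, 1, 1, -1, 1, -1, 1, 1].
Row 11 of H: [1, -1, -1, -1, -1, -1, 1, 1, -1, -1, -1, -1, 1, 1, -1, 1].
(H·H^T)[11][11] = Σ_j H[11][j]·H[11][j] = (1)² + (-1)² + (-1)² + (-1)² + (-1)² + (-1)² + (1)² + (1)² + (-1)² + (-1)² + (-1)² + (-1)² + (1)² + (1)² + (-1)² + (1)² = 1 + 1 + 1 + 1 + 1 + 1 + 1 + 1 + 1 + 1 + 1 + 1 + 1 + 1 + 1 + 1 = 16.
(H·H^T)[2][8] = Σ_j H[2][j]·H[8][j] = (1)·(1) + (1)·(1) + (-1)·(1) + (1)·(-1) + (-1)·(-1) + (1)·(1) + (1)·(-1) + (-1)·(1) + (1)·(-1) + (-1)·(1) + (1)·(1) + (-1)·(-1) + (-1)·(1) + (1)·(-1) + (1)·(1) + (1)·(1) = 1 + 1 + -1 + -1 + 1 + 1 + -1 + -1 + -1 + -1 + 1 + 1 + -1 + -1 + 1 + 1 = 0.
So rows 2 and 8 are orthogonal; the diagonal entry equals n = 16.

(11,11) entry = 16; (2,8) entry = 0.


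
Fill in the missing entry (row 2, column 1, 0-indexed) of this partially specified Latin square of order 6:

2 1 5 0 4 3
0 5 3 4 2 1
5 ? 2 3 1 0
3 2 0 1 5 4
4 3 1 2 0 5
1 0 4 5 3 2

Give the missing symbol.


Row 2 contains symbols [0, 1, 2, 3, 5] — missing [4].
Column 1 contains symbols [0, 1, 2, 3, 5] — missing [4].
The missing symbol must appear in both missing sets; intersection = [4].
Therefore the hidden value is 4.

Missing value = 4.


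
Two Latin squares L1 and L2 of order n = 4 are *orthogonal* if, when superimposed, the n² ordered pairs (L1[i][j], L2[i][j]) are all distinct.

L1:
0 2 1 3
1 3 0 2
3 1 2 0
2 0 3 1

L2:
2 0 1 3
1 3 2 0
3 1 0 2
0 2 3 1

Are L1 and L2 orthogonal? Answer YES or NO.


Form the n² = 16 superimposed pairs (L1[i][j], L2[i][j]), row by row (rows and columns indexed from 0):
row 0: (0,2) (2,0) (1,1) (3,3)
row 1: (1,1) (3,3) (0,2) (2,0)
row 2: (3,3) (1,1) (2,0) (0,2)
row 3: (2,0) (0,2) (3,3) (1,1)
Orthogonality requires all 16 pairs distinct.
But the pair (1,1) repeats: cell (0,2) has L1 = 1, L2 = 1, and cell (1,0) has L1 = 1, L2 = 1.
A repeated pair means some other pair never occurs (only 4 distinct pairs out of 16), so the squares are not orthogonal.
Conclusion: NO.

NO


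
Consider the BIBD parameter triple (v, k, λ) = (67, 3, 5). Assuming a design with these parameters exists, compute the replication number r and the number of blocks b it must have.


Any 2-(v, k, λ) BIBD satisfies two necessary conditions:
  (i)  Each point sits in r blocks, and counting incidences through any fixed point gives r(k − 1) = λ(v − 1), so r = λ(v − 1)/(k − 1).
  (ii) Total incidences bk = vr, so b = vr/k.
Step 1: r = λ(v − 1)/(k − 1) = 5·(67 − 1)/(3 − 1) = 5·66/2 = 330/2 = 165.
Step 2: b = vr/k = 67·165/3 = 11055/3 = 3685.
Check integrality: r = 165 ∈ Z ✓, b = 3685 ∈ Z ✓.
(These identities are necessary conditions: they determine r and b for any design with these parameters, but do not by themselves prove that one exists.)

r = 165, b = 3685.


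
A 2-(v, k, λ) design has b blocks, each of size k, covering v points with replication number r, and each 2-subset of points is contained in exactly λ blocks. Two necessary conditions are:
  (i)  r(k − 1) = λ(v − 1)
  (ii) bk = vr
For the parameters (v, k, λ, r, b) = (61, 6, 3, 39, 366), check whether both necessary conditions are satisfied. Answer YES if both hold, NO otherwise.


Condition (i): r(k − 1) = 39·5 = 195; λ(v − 1) = 3·60 = 180. Match? NO.
Condition (ii): bk = 366·6 = 2196; vr = 61·39 = 2379. Match? NO.
Both conditions hold? NO.

NO


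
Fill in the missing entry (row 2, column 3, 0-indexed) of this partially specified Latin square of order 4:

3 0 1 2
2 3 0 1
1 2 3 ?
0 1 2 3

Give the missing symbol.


Row 2 contains symbols [1, 2, 3] — missing [0].
Column 3 contains symbols [1, 2, 3] — missing [0].
The missing symbol must appear in both missing sets; intersection = [0].
Therefore the hidden value is 0.

Missing value = 0.


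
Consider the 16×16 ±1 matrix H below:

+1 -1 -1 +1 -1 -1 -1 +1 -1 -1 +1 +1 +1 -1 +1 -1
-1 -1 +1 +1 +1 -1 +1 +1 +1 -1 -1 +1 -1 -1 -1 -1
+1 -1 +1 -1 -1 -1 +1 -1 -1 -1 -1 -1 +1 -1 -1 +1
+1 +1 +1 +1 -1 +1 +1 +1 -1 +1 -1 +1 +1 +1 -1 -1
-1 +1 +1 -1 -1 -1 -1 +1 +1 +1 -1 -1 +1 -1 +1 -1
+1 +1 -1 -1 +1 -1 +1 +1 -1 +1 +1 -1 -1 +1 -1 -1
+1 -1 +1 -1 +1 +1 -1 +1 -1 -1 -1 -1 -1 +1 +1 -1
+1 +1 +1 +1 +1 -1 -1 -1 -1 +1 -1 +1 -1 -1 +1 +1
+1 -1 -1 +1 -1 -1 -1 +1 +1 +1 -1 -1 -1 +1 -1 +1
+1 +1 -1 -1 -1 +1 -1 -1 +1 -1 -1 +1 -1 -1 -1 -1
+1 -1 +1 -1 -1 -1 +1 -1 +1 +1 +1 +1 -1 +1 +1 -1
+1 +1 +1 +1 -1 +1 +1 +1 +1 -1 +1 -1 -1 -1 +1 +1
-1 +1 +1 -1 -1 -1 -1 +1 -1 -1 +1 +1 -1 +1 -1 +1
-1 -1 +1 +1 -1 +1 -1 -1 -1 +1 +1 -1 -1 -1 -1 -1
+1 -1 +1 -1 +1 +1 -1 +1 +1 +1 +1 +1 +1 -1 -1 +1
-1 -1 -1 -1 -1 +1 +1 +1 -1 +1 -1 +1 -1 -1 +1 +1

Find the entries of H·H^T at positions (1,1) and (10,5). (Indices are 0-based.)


Row 1 of H: [-1, -1, 1, 1, 1, -1, 1, 1, 1, -1, -1, 1, -1, -1, -1, -1].
Row 5 of H: [1, 1, -1, -1, 1, -1, 1, 1, -1, 1, 1, -1, -1, 1, -1, -1].
Row 10 of H: [1, -1, 1, -1, -1, -1, 1, -1, 1, 1, 1, 1, -1, 1, 1, -1].
(H·H^T)[1][1] = Σ_j H[1][j]·H[1][j] = (-1)² + (-1)² + (1)² + (1)² + (1)² + (-1)² + (1)² + (1)² + (1)² + (-1)² + (-1)² + (1)² + (-1)² + (-1)² + (-1)² + (-1)² = 1 + 1 + 1 + 1 + 1 + 1 + 1 + 1 + 1 + 1 + 1 + 1 + 1 + 1 + 1 + 1 = 16.
(H·H^T)[10][5] = Σ_j H[10][j]·H[5][j] = (1)·(1) + (-1)·(1) + (1)·(-1) + (-1)·(-1) + (-1)·(1) + (-1)·(-1) + (1)·(1) + (-1)·(1) + (1)·(-1) + (1)·(1) + (1)·(1) + (1)·(-1) + (-1)·(-1) + (1)·(1) + (1)·(-1) + (-1)·(-1) = 1 + -1 + -1 + 1 + -1 + 1 + 1 + -1 + -1 + 1 + 1 + -1 + 1 + 1 + -1 + 1 = 2.
Rows 10 and 5 are not orthogonal (dot product = 2 ≠ 0), so H is not a Hadamard matrix.

(1,1) entry = 16; (10,5) entry = 2.


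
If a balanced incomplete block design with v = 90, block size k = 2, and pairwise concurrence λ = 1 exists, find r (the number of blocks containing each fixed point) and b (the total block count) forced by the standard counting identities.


Any 2-(v, k, λ) BIBD satisfies two necessary conditions:
  (i)  Each point sits in r blocks, and counting incidences through any fixed point gives r(k − 1) = λ(v − 1), so r = λ(v − 1)/(k − 1).
  (ii) Total incidences bk = vr, so b = vr/k.
Step 1: r = λ(v − 1)/(k − 1) = 1·(90 − 1)/(2 − 1) = 1·89/1 = 89/1 = 89.
Step 2: b = vr/k = 90·89/2 = 8010/2 = 4005.
Check integrality: r = 89 ∈ Z ✓, b = 4005 ∈ Z ✓.
(These identities are necessary conditions: they determine r and b for any design with these parameters, but do not by themselves prove that one exists.)

r = 89, b = 4005.


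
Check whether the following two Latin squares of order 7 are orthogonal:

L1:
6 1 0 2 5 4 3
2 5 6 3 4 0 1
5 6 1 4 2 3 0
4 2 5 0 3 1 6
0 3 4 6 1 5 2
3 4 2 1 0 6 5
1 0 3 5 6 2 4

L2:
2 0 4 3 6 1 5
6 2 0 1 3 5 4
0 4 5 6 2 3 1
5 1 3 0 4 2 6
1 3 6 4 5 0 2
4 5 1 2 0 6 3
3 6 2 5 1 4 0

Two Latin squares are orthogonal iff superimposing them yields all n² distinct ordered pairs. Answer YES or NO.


Form the n² = 49 superimposed pairs (L1[i][j], L2[i][j]), row by row (rows and columns indexed from 0):
row 0: (6,2) (1,0) (0,4) (2,3) (5,6) (4,1) (3,5)
row 1: (2,6) (5,2) (6,0) (3,1) (4,3) (0,5) (1,4)
row 2: (5,0) (6,4) (1,5) (4,6) (2,2) (3,3) (0,1)
row 3: (4,5) (2,1) (5,3) (0,0) (3,4) (1,2) (6,6)
row 4: (0,1) (3,3) (4,6) (6,4) (1,5) (5,0) (2,2)
row 5: (3,4) (4,5) (2,1) (1,2) (0,0) (6,6) (5,3)
row 6: (1,3) (0,6) (3,2) (5,5) (6,1) (2,4) (4,0)
Orthogonality requires all 49 pairs distinct.
But the pair (0,1) repeats: cell (2,6) has L1 = 0, L2 = 1, and cell (4,0) has L1 = 0, L2 = 1.
A repeated pair means some other pair never occurs (only 35 distinct pairs out of 49), so the squares are not orthogonal.
Conclusion: NO.

NO
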